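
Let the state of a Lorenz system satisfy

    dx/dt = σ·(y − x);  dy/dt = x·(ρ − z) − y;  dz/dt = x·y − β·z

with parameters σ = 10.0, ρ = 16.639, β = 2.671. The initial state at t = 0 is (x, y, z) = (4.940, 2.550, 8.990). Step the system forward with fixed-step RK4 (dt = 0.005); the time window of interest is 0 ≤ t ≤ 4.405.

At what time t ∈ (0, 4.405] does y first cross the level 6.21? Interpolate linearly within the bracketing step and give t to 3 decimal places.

t = 0.115

t=0.000: state=(4.940, 2.550, 8.990)
step 1 (dt=0.005): k1=(-23.900, 35.236, -11.415), k2=(-22.422, 34.830, -11.062), k3=(-22.469, 34.855, -11.059), k4=(-21.034, 34.469, -10.713); state += dt/6·(k1+2k2+2k3+k4)
t=0.005: state=(4.828, 2.724, 8.935)
t=0.010: state=(4.729, 2.895, 8.883)
t=0.015: state=(4.644, 3.062, 8.834)
t=0.115: state=(4.800, 6.202, 8.620)
next step: t=0.120: state=(4.872, 6.364, 8.657) — y has crossed 6.21
linear interpolation between t=0.115 (6.20159) and t=0.120 (6.36363) → t≈0.115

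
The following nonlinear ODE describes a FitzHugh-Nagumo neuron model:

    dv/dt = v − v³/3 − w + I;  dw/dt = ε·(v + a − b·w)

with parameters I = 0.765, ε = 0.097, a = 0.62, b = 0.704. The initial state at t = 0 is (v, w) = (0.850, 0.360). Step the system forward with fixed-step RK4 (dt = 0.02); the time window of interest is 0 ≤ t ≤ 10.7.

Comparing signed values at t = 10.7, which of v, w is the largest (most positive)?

largest component: w

t=0.000: state=(0.850, 0.360)
step 1 (dt=0.02): k1=(1.050, 0.118), k2=(1.052, 0.119), k3=(1.052, 0.119), k4=(1.053, 0.120); state += dt/6·(k1+2k2+2k3+k4)
t=0.020: state=(0.871, 0.362)
t=0.040: state=(0.892, 0.365)
t=0.060: state=(0.913, 0.367)
continuing one RK4 step at a time; state shown every 25 steps (Δt=0.5):
t=0.500: state=(1.351, 0.430)
t=1.000: state=(1.661, 0.518)
t=1.500: state=(1.766, 0.613)
t=2.000: state=(1.774, 0.706)
t=2.500: state=(1.749, 0.796)
t=3.000: state=(1.712, 0.882)
t=3.500: state=(1.672, 0.962)
t=4.000: state=(1.630, 1.038)
t=4.500: state=(1.586, 1.110)
t=5.000: state=(1.541, 1.177)
t=5.500: state=(1.495, 1.239)
t=6.000: state=(1.448, 1.297)
t=6.500: state=(1.399, 1.351)
t=7.000: state=(1.348, 1.401)
t=7.500: state=(1.295, 1.446)
t=8.000: state=(1.238, 1.488)
t=8.500: state=(1.177, 1.525)
t=9.000: state=(1.111, 1.558)
t=9.500: state=(1.037, 1.586)
t=10.000: state=(0.954, 1.610)
t=10.500: state=(0.855, 1.629)
t=10.700: state=(0.809, 1.635)
compare at T: v=0.809, w=1.635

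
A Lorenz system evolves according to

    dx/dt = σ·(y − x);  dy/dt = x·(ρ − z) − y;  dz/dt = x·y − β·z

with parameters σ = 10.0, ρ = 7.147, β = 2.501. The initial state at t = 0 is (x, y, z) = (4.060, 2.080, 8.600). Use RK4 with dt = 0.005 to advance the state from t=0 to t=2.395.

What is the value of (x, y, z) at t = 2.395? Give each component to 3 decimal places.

(x, y, z) = (4.426, 4.346, 6.663)

t=0.000: state=(4.060, 2.080, 8.600)
step 1 (dt=0.005): k1=(-19.800, -7.979, -13.064), k2=(-19.504, -7.756, -13.165), k3=(-19.506, -7.757, -13.161), k4=(-19.213, -7.538, -13.256); state += dt/6·(k1+2k2+2k3+k4)
t=0.005: state=(3.962, 2.041, 8.534)
t=0.010: state=(3.868, 2.005, 8.467)
t=0.015: state=(3.776, 1.970, 8.400)
continuing one RK4 step at a time; state shown every 20 steps (Δt=0.1):
t=0.100: state=(2.613, 1.634, 7.214)
t=0.200: state=(1.969, 1.600, 5.932)
t=0.300: state=(1.786, 1.757, 4.892)
t=0.400: state=(1.868, 2.050, 4.114)
t=0.500: state=(2.135, 2.484, 3.604)
t=0.600: state=(2.563, 3.068, 3.384)
t=0.700: state=(3.141, 3.786, 3.505)
t=0.800: state=(3.833, 4.555, 4.028)
t=0.900: state=(4.535, 5.184, 4.965)
t=1.000: state=(5.056, 5.414, 6.152)
t=1.100: state=(5.196, 5.107, 7.212)
t=1.200: state=(4.901, 4.431, 7.760)
t=1.300: state=(4.340, 3.732, 7.704)
t=1.400: state=(3.763, 3.244, 7.234)
t=1.500: state=(3.336, 3.010, 6.601)
t=1.600: state=(3.112, 2.987, 5.986)
t=1.700: state=(3.075, 3.120, 5.491)
t=1.800: state=(3.190, 3.368, 5.172)
t=1.900: state=(3.419, 3.692, 5.060)
t=2.000: state=(3.719, 4.037, 5.164)
t=2.100: state=(4.033, 4.333, 5.465)
t=2.200: state=(4.294, 4.503, 5.895)
t=2.300: state=(4.434, 4.500, 6.340)
t=2.395: state=(4.426, 4.346, 6.663)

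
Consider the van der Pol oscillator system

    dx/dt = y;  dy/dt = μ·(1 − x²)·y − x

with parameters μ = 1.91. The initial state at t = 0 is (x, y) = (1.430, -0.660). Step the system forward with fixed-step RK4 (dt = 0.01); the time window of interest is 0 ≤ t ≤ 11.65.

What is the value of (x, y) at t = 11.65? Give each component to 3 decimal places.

(x, y) = (-1.165, 0.746)

t=0.000: state=(1.430, -0.660)
step 1 (dt=0.01): k1=(-0.660, -0.113), k2=(-0.661, -0.120), k3=(-0.661, -0.120), k4=(-0.661, -0.128); state += dt/6·(k1+2k2+2k3+k4)
t=0.010: state=(1.423, -0.661)
t=0.020: state=(1.417, -0.663)
t=0.030: state=(1.410, -0.664)
continuing one RK4 step at a time; state shown every 50 steps (Δt=0.5):
t=0.500: state=(1.058, -0.889)
t=1.000: state=(0.442, -1.760)
t=1.500: state=(-0.968, -3.735)
t=2.000: state=(-2.009, -0.313)
t=2.500: state=(-1.942, 0.317)
t=3.000: state=(-1.761, 0.402)
t=3.500: state=(-1.538, 0.496)
t=4.000: state=(-1.251, 0.675)
t=4.500: state=(-0.820, 1.129)
t=5.000: state=(0.052, 2.668)
t=5.500: state=(1.681, 2.318)
t=6.000: state=(2.009, -0.165)
t=6.500: state=(1.861, -0.362)
t=7.000: state=(1.661, -0.440)
t=7.500: state=(1.414, -0.564)
t=8.000: state=(1.075, -0.830)
t=8.500: state=(0.501, -1.625)
t=9.000: state=(-0.816, -3.684)
t=9.500: state=(-1.987, -0.492)
t=10.000: state=(-1.950, 0.305)
t=10.500: state=(-1.772, 0.397)
t=11.000: state=(-1.552, 0.489)
t=11.500: state=(-1.270, 0.660)
t=11.650: state=(-1.165, 0.746)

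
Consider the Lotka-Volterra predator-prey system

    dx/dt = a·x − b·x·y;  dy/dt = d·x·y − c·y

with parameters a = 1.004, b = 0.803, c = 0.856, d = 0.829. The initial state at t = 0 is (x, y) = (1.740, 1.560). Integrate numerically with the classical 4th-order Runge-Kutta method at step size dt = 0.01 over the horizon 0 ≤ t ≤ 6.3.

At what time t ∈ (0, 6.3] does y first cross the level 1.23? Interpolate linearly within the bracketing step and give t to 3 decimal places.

t=0.000: state=(1.740, 1.560)
step 1 (dt=0.01): k1=(-0.433, 0.915), k2=(-0.439, 0.915), k3=(-0.439, 0.915), k4=(-0.444, 0.915); state += dt/6·(k1+2k2+2k3+k4)
t=0.010: state=(1.736, 1.569)
t=0.020: state=(1.731, 1.578)
t=0.030: state=(1.726, 1.587)
continuing one RK4 step at a time; state shown every 25 steps (Δt=0.25):
t=0.250: state=(1.599, 1.782)
t=0.500: state=(1.409, 1.966)
t=0.750: state=(1.205, 2.081)
t=1.000: state=(1.015, 2.114)
t=1.250: state=(0.856, 2.070)
t=1.500: state=(0.733, 1.970)
t=1.750: state=(0.643, 1.833)
t=2.000: state=(0.581, 1.679)
t=2.250: state=(0.541, 1.522)
t=2.500: state=(0.521, 1.372)
t=2.750: state=(0.515, 1.233)
next step: t=2.760: state=(0.515, 1.227) — y has crossed 1.23
linear interpolation between t=2.750 (1.23261) and t=2.760 (1.22734) → t≈2.755

t = 2.755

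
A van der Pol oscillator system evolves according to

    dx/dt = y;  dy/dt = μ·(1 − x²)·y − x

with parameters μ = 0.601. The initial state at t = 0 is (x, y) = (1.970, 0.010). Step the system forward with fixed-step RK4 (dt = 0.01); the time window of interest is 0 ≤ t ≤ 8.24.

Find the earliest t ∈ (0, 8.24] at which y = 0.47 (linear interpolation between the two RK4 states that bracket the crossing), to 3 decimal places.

t=0.000: state=(1.970, 0.010)
step 1 (dt=0.01): k1=(0.010, -1.987), k2=(0.000, -1.970), k3=(0.000, -1.970), k4=(-0.010, -1.953); state += dt/6·(k1+2k2+2k3+k4)
t=0.010: state=(1.970, -0.010)
t=0.020: state=(1.970, -0.029)
t=0.030: state=(1.969, -0.048)
continuing one RK4 step at a time; state shown every 50 steps (Δt=0.5):
t=0.500: state=(1.785, -0.661)
t=1.000: state=(1.351, -1.069)
t=1.500: state=(0.701, -1.558)
t=2.000: state=(-0.235, -2.179)
t=2.500: state=(-1.342, -1.964)
t=3.000: state=(-1.956, -0.461)
t=3.500: state=(-1.921, 0.469)
next step: t=3.510: state=(-1.916, 0.480) — y has crossed 0.47
linear interpolation between t=3.500 (0.46858) and t=3.510 (0.48012) → t≈3.501

t = 3.501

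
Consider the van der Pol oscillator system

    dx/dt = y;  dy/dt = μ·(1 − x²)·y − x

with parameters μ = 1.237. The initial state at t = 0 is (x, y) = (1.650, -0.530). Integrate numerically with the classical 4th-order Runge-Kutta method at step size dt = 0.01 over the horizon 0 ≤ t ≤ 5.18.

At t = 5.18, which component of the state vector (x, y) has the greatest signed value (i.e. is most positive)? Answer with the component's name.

largest component: y

t=0.000: state=(1.650, -0.530)
step 1 (dt=0.01): k1=(-0.530, -0.521), k2=(-0.533, -0.518), k3=(-0.533, -0.518), k4=(-0.535, -0.516); state += dt/6·(k1+2k2+2k3+k4)
t=0.010: state=(1.645, -0.535)
t=0.020: state=(1.639, -0.540)
t=0.030: state=(1.634, -0.545)
continuing one RK4 step at a time; state shown every 20 steps (Δt=0.2):
t=0.200: state=(1.534, -0.628)
t=0.400: state=(1.398, -0.729)
t=0.600: state=(1.241, -0.849)
t=0.800: state=(1.057, -1.005)
t=1.000: state=(0.835, -1.223)
t=1.200: state=(0.561, -1.535)
t=1.400: state=(0.212, -1.976)
t=1.600: state=(-0.237, -2.522)
t=1.800: state=(-0.787, -2.906)
t=2.000: state=(-1.350, -2.574)
t=2.200: state=(-1.765, -1.519)
t=2.400: state=(-1.964, -0.533)
t=2.600: state=(-2.008, 0.027)
t=2.800: state=(-1.973, 0.296)
t=3.000: state=(-1.899, 0.432)
t=3.200: state=(-1.803, 0.516)
t=3.400: state=(-1.693, 0.585)
t=3.600: state=(-1.569, 0.657)
t=3.800: state=(-1.429, 0.741)
t=4.000: state=(-1.271, 0.850)
t=4.200: state=(-1.087, 0.997)
t=4.400: state=(-0.868, 1.204)
t=4.600: state=(-0.599, 1.503)
t=4.800: state=(-0.258, 1.931)
t=5.000: state=(0.181, 2.474)
t=5.180: state=(0.667, 2.880)
compare at T: x=0.667, y=2.880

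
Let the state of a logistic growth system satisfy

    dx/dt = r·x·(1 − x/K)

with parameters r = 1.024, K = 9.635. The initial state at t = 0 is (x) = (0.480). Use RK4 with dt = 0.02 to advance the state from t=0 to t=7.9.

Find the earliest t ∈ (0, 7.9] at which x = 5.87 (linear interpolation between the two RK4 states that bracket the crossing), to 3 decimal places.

t=0.000: state=(0.480)
step 1 (dt=0.02): k1=(0.467), k2=(0.471), k3=(0.471), k4=(0.476); state += dt/6·(k1+2k2+2k3+k4)
t=0.020: state=(0.489)
t=0.040: state=(0.499)
t=0.060: state=(0.509)
continuing one RK4 step at a time; state shown every 25 steps (Δt=0.5):
t=0.500: state=(0.775)
t=1.000: state=(1.227)
t=1.500: state=(1.887)
t=2.000: state=(2.784)
t=2.500: state=(3.894)
t=3.000: state=(5.115)
t=3.300: state=(5.840)
next step: t=3.320: state=(5.887) — x has crossed 5.87
linear interpolation between t=3.300 (5.83973) and t=3.320 (5.88674) → t≈3.313

t = 3.313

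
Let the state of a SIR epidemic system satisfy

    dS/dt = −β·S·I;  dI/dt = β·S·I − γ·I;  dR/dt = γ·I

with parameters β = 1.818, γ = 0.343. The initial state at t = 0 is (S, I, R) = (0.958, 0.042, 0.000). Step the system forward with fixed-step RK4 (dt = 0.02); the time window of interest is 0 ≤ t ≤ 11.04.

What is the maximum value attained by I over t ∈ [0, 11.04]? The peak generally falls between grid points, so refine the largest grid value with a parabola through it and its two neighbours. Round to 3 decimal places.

t=0.000: state=(0.958, 0.042, 0.000)
step 1 (dt=0.02): k1=(-0.073, 0.059, 0.014), k2=(-0.074, 0.060, 0.015), k3=(-0.074, 0.060, 0.015), k4=(-0.075, 0.060, 0.015); state += dt/6·(k1+2k2+2k3+k4)
t=0.020: state=(0.957, 0.043, 0.000)
t=0.040: state=(0.955, 0.044, 0.001)
t=0.060: state=(0.953, 0.046, 0.001)
continuing one RK4 step at a time; state shown every 25 steps (Δt=0.5):
t=0.500: state=(0.907, 0.083, 0.010)
t=1.000: state=(0.817, 0.153, 0.030)
t=1.500: state=(0.680, 0.256, 0.065)
t=2.000: state=(0.511, 0.370, 0.119)
t=2.500: state=(0.349, 0.460, 0.190)
t=3.000: state=(0.225, 0.502, 0.274)
t=3.500: state=(0.142, 0.498, 0.360)
t=4.000: state=(0.092, 0.466, 0.443)
t=4.500: state=(0.061, 0.420, 0.519)
t=5.000: state=(0.043, 0.371, 0.587)
t=5.500: state=(0.031, 0.323, 0.646)
t=6.000: state=(0.024, 0.279, 0.698)
t=6.500: state=(0.019, 0.239, 0.742)
t=7.000: state=(0.015, 0.205, 0.780)
t=7.500: state=(0.013, 0.175, 0.812)
t=8.000: state=(0.011, 0.149, 0.840)
t=8.500: state=(0.010, 0.127, 0.864)
t=9.000: state=(0.009, 0.108, 0.884)
t=9.500: state=(0.008, 0.091, 0.901)
t=10.000: state=(0.007, 0.077, 0.915)
t=10.500: state=(0.007, 0.066, 0.927)
t=11.000: state=(0.007, 0.056, 0.938)
t=11.040: state=(0.007, 0.055, 0.938)
largest grid value and its neighbours: I(3.180)=0.50476, I(3.200)=0.50477, I(3.220)=0.50471
parabola through these three points peaks at t≈3.191 with I≈0.50477

max I = 0.505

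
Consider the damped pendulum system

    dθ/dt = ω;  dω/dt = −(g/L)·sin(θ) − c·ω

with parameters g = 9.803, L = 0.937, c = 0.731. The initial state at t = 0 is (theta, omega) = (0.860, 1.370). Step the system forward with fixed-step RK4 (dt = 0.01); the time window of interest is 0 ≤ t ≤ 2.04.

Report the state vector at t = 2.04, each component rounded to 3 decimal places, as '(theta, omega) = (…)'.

t=0.000: state=(0.860, 1.370)
step 1 (dt=0.01): k1=(1.370, -8.930), k2=(1.325, -8.944), k3=(1.325, -8.942), k4=(1.281, -8.954); state += dt/6·(k1+2k2+2k3+k4)
t=0.010: state=(0.873, 1.281)
t=0.020: state=(0.886, 1.191)
t=0.030: state=(0.897, 1.101)
continuing one RK4 step at a time; state shown every 10 steps (Δt=0.1):
t=0.100: state=(0.952, 0.475)
t=0.200: state=(0.956, -0.386)
t=0.300: state=(0.878, -1.163)
t=0.400: state=(0.728, -1.809)
t=0.500: state=(0.522, -2.273)
t=0.600: state=(0.281, -2.507)
t=0.700: state=(0.029, -2.484)
t=0.800: state=(-0.208, -2.215)
t=0.900: state=(-0.407, -1.749)
t=1.000: state=(-0.553, -1.155)
t=1.100: state=(-0.636, -0.504)
t=1.200: state=(-0.654, 0.143)
t=1.300: state=(-0.610, 0.732)
t=1.400: state=(-0.511, 1.220)
t=1.500: state=(-0.370, 1.566)
t=1.600: state=(-0.204, 1.741)
t=1.700: state=(-0.028, 1.734)
t=1.800: state=(0.137, 1.554)
t=1.900: state=(0.278, 1.233)
t=2.000: state=(0.381, 0.816)
t=2.040: state=(0.410, 0.634)

(theta, omega) = (0.410, 0.634)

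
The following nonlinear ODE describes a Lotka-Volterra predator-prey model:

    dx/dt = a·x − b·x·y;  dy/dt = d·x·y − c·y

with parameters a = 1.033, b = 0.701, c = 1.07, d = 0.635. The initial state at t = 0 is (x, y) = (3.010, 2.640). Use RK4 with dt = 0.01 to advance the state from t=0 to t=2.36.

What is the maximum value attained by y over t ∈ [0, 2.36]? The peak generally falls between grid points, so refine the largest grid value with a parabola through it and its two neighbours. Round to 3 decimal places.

max y = 3.270

t=0.000: state=(3.010, 2.640)
step 1 (dt=0.01): k1=(-2.461, 2.221), k2=(-2.474, 2.210), k3=(-2.474, 2.210), k4=(-2.487, 2.198); state += dt/6·(k1+2k2+2k3+k4)
t=0.010: state=(2.985, 2.662)
t=0.020: state=(2.960, 2.684)
t=0.030: state=(2.935, 2.706)
continuing one RK4 step at a time; state shown every 10 steps (Δt=0.1):
t=0.100: state=(2.753, 2.849)
t=0.200: state=(2.484, 3.023)
t=0.300: state=(2.218, 3.153)
t=0.400: state=(1.965, 3.235)
t=0.500: state=(1.734, 3.269)
t=0.600: state=(1.530, 3.257)
t=0.700: state=(1.352, 3.207)
t=0.800: state=(1.200, 3.124)
t=0.900: state=(1.073, 3.017)
t=1.000: state=(0.967, 2.892)
t=1.100: state=(0.880, 2.755)
t=1.200: state=(0.808, 2.612)
t=1.300: state=(0.750, 2.466)
t=1.400: state=(0.703, 2.320)
t=1.500: state=(0.666, 2.177)
t=1.600: state=(0.637, 2.039)
t=1.700: state=(0.615, 1.906)
t=1.800: state=(0.600, 1.780)
t=1.900: state=(0.589, 1.661)
t=2.000: state=(0.584, 1.549)
t=2.100: state=(0.583, 1.444)
t=2.200: state=(0.586, 1.347)
t=2.300: state=(0.593, 1.256)
t=2.360: state=(0.600, 1.205)
largest grid value and its neighbours: y(0.510)=3.26971, y(0.520)=3.27006, y(0.530)=3.26997
parabola through these three points peaks at t≈0.523 with y≈3.27008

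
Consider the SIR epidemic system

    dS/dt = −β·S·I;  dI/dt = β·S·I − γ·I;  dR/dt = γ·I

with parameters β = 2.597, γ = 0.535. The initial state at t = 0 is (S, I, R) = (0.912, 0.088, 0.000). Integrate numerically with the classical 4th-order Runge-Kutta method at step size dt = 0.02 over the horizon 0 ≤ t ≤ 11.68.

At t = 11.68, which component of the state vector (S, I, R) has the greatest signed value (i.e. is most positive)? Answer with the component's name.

t=0.000: state=(0.912, 0.088, 0.000)
step 1 (dt=0.02): k1=(-0.208, 0.161, 0.047), k2=(-0.212, 0.164, 0.048), k3=(-0.212, 0.164, 0.048), k4=(-0.215, 0.166, 0.049); state += dt/6·(k1+2k2+2k3+k4)
t=0.020: state=(0.908, 0.091, 0.001)
t=0.040: state=(0.903, 0.095, 0.002)
t=0.060: state=(0.899, 0.098, 0.003)
continuing one RK4 step at a time; state shown every 25 steps (Δt=0.5):
t=0.500: state=(0.761, 0.202, 0.037)
t=1.000: state=(0.529, 0.359, 0.112)
t=1.500: state=(0.306, 0.469, 0.225)
t=2.000: state=(0.164, 0.482, 0.354)
t=2.500: state=(0.090, 0.433, 0.477)
t=3.000: state=(0.054, 0.363, 0.584)
t=3.500: state=(0.035, 0.294, 0.671)
t=4.000: state=(0.025, 0.233, 0.742)
t=4.500: state=(0.019, 0.184, 0.797)
t=5.000: state=(0.015, 0.144, 0.841)
t=5.500: state=(0.013, 0.112, 0.875)
t=6.000: state=(0.011, 0.087, 0.901)
t=6.500: state=(0.010, 0.068, 0.922)
t=7.000: state=(0.010, 0.052, 0.938)
t=7.500: state=(0.009, 0.041, 0.950)
t=8.000: state=(0.009, 0.031, 0.960)
t=8.500: state=(0.008, 0.024, 0.967)
t=9.000: state=(0.008, 0.019, 0.973)
t=9.500: state=(0.008, 0.015, 0.978)
t=10.000: state=(0.008, 0.011, 0.981)
t=10.500: state=(0.008, 0.009, 0.984)
t=11.000: state=(0.008, 0.007, 0.986)
t=11.500: state=(0.008, 0.005, 0.987)
t=11.680: state=(0.008, 0.005, 0.988)
compare at T: S=0.008, I=0.005, R=0.988

largest component: R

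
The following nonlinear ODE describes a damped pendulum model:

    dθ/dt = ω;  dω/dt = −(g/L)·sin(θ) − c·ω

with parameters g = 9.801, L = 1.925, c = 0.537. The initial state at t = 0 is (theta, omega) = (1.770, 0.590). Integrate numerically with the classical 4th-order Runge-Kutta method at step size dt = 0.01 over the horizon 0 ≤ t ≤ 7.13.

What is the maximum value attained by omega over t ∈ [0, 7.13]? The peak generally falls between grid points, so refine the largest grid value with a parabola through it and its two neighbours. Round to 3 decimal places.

max omega = 1.969

t=0.000: state=(1.770, 0.590)
step 1 (dt=0.01): k1=(0.590, -5.308), k2=(0.563, -5.290), k3=(0.564, -5.291), k4=(0.537, -5.273); state += dt/6·(k1+2k2+2k3+k4)
t=0.010: state=(1.776, 0.537)
t=0.020: state=(1.781, 0.485)
t=0.030: state=(1.785, 0.432)
continuing one RK4 step at a time; state shown every 25 steps (Δt=0.25):
t=0.250: state=(1.760, -0.647)
t=0.500: state=(1.457, -1.750)
t=0.750: state=(0.903, -2.623)
t=1.000: state=(0.196, -2.900)
t=1.250: state=(-0.476, -2.350)
t=1.500: state=(-0.934, -1.265)
t=1.750: state=(-1.101, -0.077)
t=2.000: state=(-0.984, 0.973)
t=2.250: state=(-0.640, 1.720)
t=2.500: state=(-0.166, 1.967)
t=2.750: state=(0.294, 1.630)
t=3.000: state=(0.614, 0.884)
t=3.250: state=(0.726, 0.016)
t=3.500: state=(0.631, -0.747)
t=3.750: state=(0.376, -1.234)
t=4.000: state=(0.047, -1.326)
t=4.250: state=(-0.254, -1.025)
t=4.500: state=(-0.445, -0.474)
t=4.750: state=(-0.486, 0.134)
t=5.000: state=(-0.387, 0.631)
t=5.250: state=(-0.191, 0.894)
t=5.500: state=(0.036, 0.870)
t=5.750: state=(0.223, 0.598)
t=6.000: state=(0.323, 0.190)
t=6.250: state=(0.318, -0.219)
t=6.500: state=(0.223, -0.516)
t=6.750: state=(0.076, -0.629)
t=7.000: state=(-0.075, -0.547)
t=7.130: state=(-0.139, -0.441)
largest grid value and its neighbours: omega(2.470)=1.96851, omega(2.480)=1.96884, omega(2.490)=1.96818
parabola through these three points peaks at t≈2.478 with omega≈1.96885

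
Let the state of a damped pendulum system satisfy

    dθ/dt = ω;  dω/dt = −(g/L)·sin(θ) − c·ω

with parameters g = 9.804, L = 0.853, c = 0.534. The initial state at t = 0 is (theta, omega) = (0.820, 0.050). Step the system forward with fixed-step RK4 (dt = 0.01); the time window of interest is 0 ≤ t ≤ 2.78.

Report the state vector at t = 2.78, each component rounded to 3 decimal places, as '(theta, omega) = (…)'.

t=0.000: state=(0.820, 0.050)
step 1 (dt=0.01): k1=(0.050, -8.430), k2=(0.008, -8.410), k3=(0.008, -8.408), k4=(-0.034, -8.386); state += dt/6·(k1+2k2+2k3+k4)
t=0.010: state=(0.820, -0.034)
t=0.020: state=(0.819, -0.118)
t=0.030: state=(0.818, -0.201)
continuing one RK4 step at a time; state shown every 10 steps (Δt=0.1):
t=0.100: state=(0.784, -0.762)
t=0.200: state=(0.671, -1.471)
t=0.300: state=(0.495, -2.013)
t=0.400: state=(0.276, -2.330)
t=0.500: state=(0.038, -2.383)
t=0.600: state=(-0.192, -2.170)
t=0.700: state=(-0.389, -1.733)
t=0.800: state=(-0.533, -1.140)
t=0.900: state=(-0.614, -0.468)
t=1.000: state=(-0.626, 0.212)
t=1.100: state=(-0.573, 0.837)
t=1.200: state=(-0.463, 1.351)
t=1.300: state=(-0.308, 1.704)
t=1.400: state=(-0.129, 1.858)
t=1.500: state=(0.056, 1.800)
t=1.600: state=(0.225, 1.547)
t=1.700: state=(0.360, 1.140)
t=1.800: state=(0.450, 0.635)
t=1.900: state=(0.486, 0.092)
t=2.000: state=(0.469, -0.431)
t=2.100: state=(0.402, -0.884)
t=2.200: state=(0.296, -1.223)
t=2.300: state=(0.163, -1.415)
t=2.400: state=(0.018, -1.442)
t=2.500: state=(-0.120, -1.308)
t=2.600: state=(-0.239, -1.037)
t=2.700: state=(-0.325, -0.668)
t=2.780: state=(-0.365, -0.334)

(theta, omega) = (-0.365, -0.334)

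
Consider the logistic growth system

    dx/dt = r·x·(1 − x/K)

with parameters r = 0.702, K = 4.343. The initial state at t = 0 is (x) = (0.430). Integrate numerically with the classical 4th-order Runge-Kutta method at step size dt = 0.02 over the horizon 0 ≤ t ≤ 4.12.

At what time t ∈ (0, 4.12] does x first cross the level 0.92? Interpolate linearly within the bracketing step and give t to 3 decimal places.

t=0.000: state=(0.430)
step 1 (dt=0.02): k1=(0.272), k2=(0.274), k3=(0.274), k4=(0.275); state += dt/6·(k1+2k2+2k3+k4)
t=0.020: state=(0.435)
t=0.040: state=(0.441)
t=0.060: state=(0.447)
continuing one RK4 step at a time; state shown every 10 steps (Δt=0.2):
t=0.200: state=(0.488)
t=0.400: state=(0.552)
t=0.600: state=(0.623)
t=0.800: state=(0.702)
t=1.000: state=(0.788)
t=1.200: state=(0.883)
t=1.260: state=(0.913)
next step: t=1.280: state=(0.923) — x has crossed 0.92
linear interpolation between t=1.260 (0.91287) and t=1.280 (0.92304) → t≈1.274

t = 1.274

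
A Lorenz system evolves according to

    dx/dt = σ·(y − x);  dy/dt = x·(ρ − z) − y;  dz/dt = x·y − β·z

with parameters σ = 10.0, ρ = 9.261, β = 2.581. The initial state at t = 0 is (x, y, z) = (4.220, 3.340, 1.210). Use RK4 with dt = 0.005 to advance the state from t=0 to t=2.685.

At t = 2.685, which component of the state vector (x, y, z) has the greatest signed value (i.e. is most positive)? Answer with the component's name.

t=0.000: state=(4.220, 3.340, 1.210)
step 1 (dt=0.005): k1=(-8.800, 30.635, 10.972), k2=(-7.814, 30.266, 11.149), k3=(-7.848, 30.285, 11.152), k4=(-6.893, 29.935, 11.330); state += dt/6·(k1+2k2+2k3+k4)
t=0.005: state=(4.181, 3.491, 1.266)
t=0.010: state=(4.151, 3.639, 1.323)
t=0.015: state=(4.129, 3.785, 1.383)
continuing one RK4 step at a time; state shown every 20 steps (Δt=0.1):
t=0.100: state=(4.672, 6.004, 2.745)
t=0.200: state=(6.334, 8.099, 5.626)
t=0.300: state=(7.690, 8.370, 9.671)
t=0.400: state=(7.370, 6.079, 12.445)
t=0.500: state=(5.532, 3.445, 12.289)
t=0.600: state=(3.664, 2.139, 10.565)
t=0.700: state=(2.551, 1.825, 8.675)
t=0.800: state=(2.125, 1.957, 7.077)
t=0.900: state=(2.148, 2.339, 5.864)
t=1.000: state=(2.483, 2.956, 5.067)
t=1.100: state=(3.092, 3.837, 4.749)
t=1.200: state=(3.963, 4.948, 5.044)
t=1.300: state=(5.008, 6.067, 6.106)
t=1.400: state=(5.947, 6.684, 7.866)
t=1.500: state=(6.327, 6.301, 9.673)
t=1.600: state=(5.900, 5.130, 10.588)
t=1.700: state=(4.968, 3.975, 10.340)
t=1.800: state=(4.070, 3.318, 9.408)
t=1.900: state=(3.509, 3.143, 8.322)
t=2.000: state=(3.323, 3.305, 7.384)
t=2.100: state=(3.448, 3.705, 6.742)
t=2.200: state=(3.814, 4.278, 6.484)
t=2.300: state=(4.345, 4.924, 6.672)
t=2.400: state=(4.923, 5.470, 7.298)
t=2.500: state=(5.372, 5.691, 8.203)
t=2.600: state=(5.513, 5.465, 9.045)
t=2.685: state=(5.345, 5.013, 9.443)
compare at T: x=5.345, y=5.013, z=9.443

largest component: z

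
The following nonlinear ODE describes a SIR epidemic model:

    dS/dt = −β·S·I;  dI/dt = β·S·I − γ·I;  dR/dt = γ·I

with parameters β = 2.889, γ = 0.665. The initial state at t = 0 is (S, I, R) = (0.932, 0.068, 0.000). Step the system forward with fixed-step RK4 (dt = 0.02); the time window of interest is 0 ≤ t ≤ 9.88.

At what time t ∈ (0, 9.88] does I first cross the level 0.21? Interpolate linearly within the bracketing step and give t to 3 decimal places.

t=0.000: state=(0.932, 0.068, 0.000)
step 1 (dt=0.02): k1=(-0.183, 0.138, 0.045), k2=(-0.186, 0.140, 0.046), k3=(-0.186, 0.140, 0.046), k4=(-0.190, 0.143, 0.047); state += dt/6·(k1+2k2+2k3+k4)
t=0.020: state=(0.928, 0.071, 0.001)
t=0.040: state=(0.924, 0.074, 0.002)
t=0.060: state=(0.920, 0.077, 0.003)
continuing one RK4 step at a time; state shown every 25 steps (Δt=0.5):
t=0.500: state=(0.791, 0.171, 0.038)
t=0.620: state=(0.741, 0.206, 0.053)
next step: t=0.640: state=(0.732, 0.213, 0.056) — I has crossed 0.21
linear interpolation between t=0.620 (0.20641) and t=0.640 (0.21253) → t≈0.632

t = 0.632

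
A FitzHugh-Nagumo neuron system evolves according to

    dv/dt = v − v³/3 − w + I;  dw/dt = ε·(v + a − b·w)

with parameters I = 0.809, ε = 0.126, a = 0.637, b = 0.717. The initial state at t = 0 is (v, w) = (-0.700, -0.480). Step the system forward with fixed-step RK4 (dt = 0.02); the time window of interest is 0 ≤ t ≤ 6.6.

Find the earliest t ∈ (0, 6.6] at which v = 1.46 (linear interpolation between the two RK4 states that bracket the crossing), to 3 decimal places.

t=0.000: state=(-0.700, -0.480)
step 1 (dt=0.02): k1=(0.703, 0.035), k2=(0.707, 0.036), k3=(0.707, 0.036), k4=(0.710, 0.037); state += dt/6·(k1+2k2+2k3+k4)
t=0.020: state=(-0.686, -0.479)
t=0.040: state=(-0.672, -0.479)
t=0.060: state=(-0.657, -0.478)
continuing one RK4 step at a time; state shown every 25 steps (Δt=0.5):
t=0.500: state=(-0.290, -0.451)
t=1.000: state=(0.324, -0.392)
t=1.500: state=(1.180, -0.289)
t=1.660: state=(1.441, -0.246)
next step: t=1.680: state=(1.470, -0.240) — v has crossed 1.46
linear interpolation between t=1.660 (1.44073) and t=1.680 (1.47032) → t≈1.673

t = 1.673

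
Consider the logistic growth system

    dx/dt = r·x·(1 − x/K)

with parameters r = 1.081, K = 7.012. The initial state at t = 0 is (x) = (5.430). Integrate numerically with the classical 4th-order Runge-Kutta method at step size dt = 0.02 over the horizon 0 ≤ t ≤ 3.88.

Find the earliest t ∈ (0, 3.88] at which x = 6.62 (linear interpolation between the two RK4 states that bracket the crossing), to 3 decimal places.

t = 1.474

t=0.000: state=(5.430)
step 1 (dt=0.02): k1=(1.324), k2=(1.316), k3=(1.316), k4=(1.309); state += dt/6·(k1+2k2+2k3+k4)
t=0.020: state=(5.456)
t=0.040: state=(5.482)
t=0.060: state=(5.508)
continuing one RK4 step at a time; state shown every 10 steps (Δt=0.2):
t=0.200: state=(5.679)
t=0.400: state=(5.897)
t=0.600: state=(6.085)
t=0.800: state=(6.246)
t=1.000: state=(6.381)
t=1.200: state=(6.495)
t=1.400: state=(6.589)
t=1.460: state=(6.614)
next step: t=1.480: state=(6.622) — x has crossed 6.62
linear interpolation between t=1.460 (6.61438) and t=1.480 (6.62241) → t≈1.474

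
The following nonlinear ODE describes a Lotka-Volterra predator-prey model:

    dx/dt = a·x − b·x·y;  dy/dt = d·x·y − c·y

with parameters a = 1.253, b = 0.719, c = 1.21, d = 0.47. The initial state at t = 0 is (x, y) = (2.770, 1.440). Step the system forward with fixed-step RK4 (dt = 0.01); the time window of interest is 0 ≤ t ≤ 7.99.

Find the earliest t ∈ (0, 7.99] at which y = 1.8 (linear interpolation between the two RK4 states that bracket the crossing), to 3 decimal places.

t = 1.080

t=0.000: state=(2.770, 1.440)
step 1 (dt=0.01): k1=(0.603, 0.132), k2=(0.602, 0.134), k3=(0.602, 0.134), k4=(0.601, 0.137); state += dt/6·(k1+2k2+2k3+k4)
t=0.010: state=(2.776, 1.441)
t=0.020: state=(2.782, 1.443)
t=0.030: state=(2.788, 1.444)
continuing one RK4 step at a time; state shown every 50 steps (Δt=0.5):
t=0.500: state=(3.033, 1.558)
t=1.000: state=(3.130, 1.763)
t=1.080: state=(3.123, 1.800)
next step: t=1.090: state=(3.121, 1.805) — y has crossed 1.8
linear interpolation between t=1.080 (1.79993) and t=1.090 (1.80457) → t≈1.080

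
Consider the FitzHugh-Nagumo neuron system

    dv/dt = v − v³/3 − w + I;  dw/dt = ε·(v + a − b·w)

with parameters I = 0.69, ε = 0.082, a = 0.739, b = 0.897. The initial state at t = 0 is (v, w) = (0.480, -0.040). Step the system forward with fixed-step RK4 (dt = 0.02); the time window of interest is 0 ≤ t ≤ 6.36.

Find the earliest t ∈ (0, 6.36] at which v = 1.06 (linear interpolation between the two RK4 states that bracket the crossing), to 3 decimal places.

t = 0.447

t=0.000: state=(0.480, -0.040)
step 1 (dt=0.02): k1=(1.173, 0.103), k2=(1.181, 0.104), k3=(1.181, 0.104), k4=(1.189, 0.105); state += dt/6·(k1+2k2+2k3+k4)
t=0.020: state=(0.504, -0.038)
t=0.040: state=(0.528, -0.036)
t=0.060: state=(0.552, -0.034)
t=0.440: state=(1.050, 0.015)
next step: t=0.460: state=(1.077, 0.017) — v has crossed 1.06
linear interpolation between t=0.440 (1.05048) and t=0.460 (1.07721) → t≈0.447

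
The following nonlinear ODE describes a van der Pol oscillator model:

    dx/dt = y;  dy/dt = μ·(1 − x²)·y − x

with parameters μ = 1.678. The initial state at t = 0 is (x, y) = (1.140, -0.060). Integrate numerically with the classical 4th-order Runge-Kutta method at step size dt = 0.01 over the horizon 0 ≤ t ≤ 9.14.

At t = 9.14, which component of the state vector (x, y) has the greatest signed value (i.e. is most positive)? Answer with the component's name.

t=0.000: state=(1.140, -0.060)
step 1 (dt=0.01): k1=(-0.060, -1.110), k2=(-0.066, -1.107), k3=(-0.066, -1.107), k4=(-0.071, -1.104); state += dt/6·(k1+2k2+2k3+k4)
t=0.010: state=(1.139, -0.071)
t=0.020: state=(1.139, -0.082)
t=0.030: state=(1.138, -0.093)
continuing one RK4 step at a time; state shown every 50 steps (Δt=0.5):
t=0.500: state=(0.981, -0.567)
t=1.000: state=(0.546, -1.256)
t=1.500: state=(-0.434, -2.825)
t=2.000: state=(-1.769, -1.434)
t=2.500: state=(-1.939, 0.224)
t=3.000: state=(-1.762, 0.433)
t=3.500: state=(-1.516, 0.557)
t=4.000: state=(-1.190, 0.778)
t=4.500: state=(-0.684, 1.343)
t=5.000: state=(0.340, 2.982)
t=5.500: state=(1.806, 1.601)
t=6.000: state=(1.997, -0.222)
t=6.500: state=(1.825, -0.416)
t=7.000: state=(1.592, -0.521)
t=7.500: state=(1.292, -0.699)
t=8.000: state=(0.854, -1.121)
t=8.500: state=(0.032, -2.400)
t=9.000: state=(-1.507, -2.712)
t=9.140: state=(-1.809, -1.589)
compare at T: x=-1.809, y=-1.589

largest component: y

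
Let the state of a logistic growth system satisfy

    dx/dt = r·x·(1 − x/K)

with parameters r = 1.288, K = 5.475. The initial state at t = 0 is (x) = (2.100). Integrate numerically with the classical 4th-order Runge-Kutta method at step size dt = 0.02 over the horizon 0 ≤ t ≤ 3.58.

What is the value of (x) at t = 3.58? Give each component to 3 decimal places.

t=0.000: state=(2.100)
step 1 (dt=0.02): k1=(1.667), k2=(1.672), k3=(1.672), k4=(1.677); state += dt/6·(k1+2k2+2k3+k4)
t=0.020: state=(2.133)
t=0.040: state=(2.167)
t=0.060: state=(2.201)
continuing one RK4 step at a time; state shown every 10 steps (Δt=0.2):
t=0.200: state=(2.442)
t=0.400: state=(2.793)
t=0.600: state=(3.143)
t=0.800: state=(3.479)
t=1.000: state=(3.793)
t=1.200: state=(4.078)
t=1.400: state=(4.329)
t=1.600: state=(4.545)
t=1.800: state=(4.727)
t=2.000: state=(4.879)
t=2.200: state=(5.002)
t=2.400: state=(5.102)
t=2.600: state=(5.182)
t=2.800: state=(5.246)
t=3.000: state=(5.296)
t=3.200: state=(5.336)
t=3.400: state=(5.367)
t=3.580: state=(5.389)

(x) = (5.389)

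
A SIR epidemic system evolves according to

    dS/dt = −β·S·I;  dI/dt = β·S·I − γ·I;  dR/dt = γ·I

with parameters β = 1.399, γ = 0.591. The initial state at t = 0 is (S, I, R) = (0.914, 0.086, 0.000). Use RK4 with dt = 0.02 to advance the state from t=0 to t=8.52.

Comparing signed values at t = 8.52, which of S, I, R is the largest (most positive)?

largest component: R

t=0.000: state=(0.914, 0.086, 0.000)
step 1 (dt=0.02): k1=(-0.110, 0.059, 0.051), k2=(-0.111, 0.059, 0.051), k3=(-0.111, 0.059, 0.051), k4=(-0.111, 0.060, 0.052); state += dt/6·(k1+2k2+2k3+k4)
t=0.020: state=(0.912, 0.087, 0.001)
t=0.040: state=(0.910, 0.088, 0.002)
t=0.060: state=(0.907, 0.090, 0.003)
continuing one RK4 step at a time; state shown every 25 steps (Δt=0.5):
t=0.500: state=(0.851, 0.119, 0.030)
t=1.000: state=(0.773, 0.156, 0.071)
t=1.500: state=(0.684, 0.193, 0.122)
t=2.000: state=(0.591, 0.225, 0.184)
t=2.500: state=(0.501, 0.245, 0.254)
t=3.000: state=(0.421, 0.252, 0.328)
t=3.500: state=(0.353, 0.245, 0.402)
t=4.000: state=(0.299, 0.229, 0.472)
t=4.500: state=(0.257, 0.207, 0.536)
t=5.000: state=(0.224, 0.182, 0.594)
t=5.500: state=(0.199, 0.157, 0.644)
t=6.000: state=(0.180, 0.133, 0.687)
t=6.500: state=(0.165, 0.112, 0.723)
t=7.000: state=(0.154, 0.093, 0.753)
t=7.500: state=(0.145, 0.077, 0.778)
t=8.000: state=(0.138, 0.063, 0.799)
t=8.500: state=(0.133, 0.052, 0.816)
t=8.520: state=(0.132, 0.051, 0.816)
compare at T: S=0.132, I=0.051, R=0.816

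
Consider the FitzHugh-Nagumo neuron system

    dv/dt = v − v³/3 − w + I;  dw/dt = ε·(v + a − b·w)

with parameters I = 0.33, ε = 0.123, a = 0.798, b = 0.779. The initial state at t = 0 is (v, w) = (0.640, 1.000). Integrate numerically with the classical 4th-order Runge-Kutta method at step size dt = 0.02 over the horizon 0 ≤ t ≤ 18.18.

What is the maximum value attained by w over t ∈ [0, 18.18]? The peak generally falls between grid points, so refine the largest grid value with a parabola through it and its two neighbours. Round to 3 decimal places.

max w = 1.087

t=0.000: state=(0.640, 1.000)
step 1 (dt=0.02): k1=(-0.117, 0.081), k2=(-0.119, 0.081), k3=(-0.119, 0.081), k4=(-0.120, 0.081); state += dt/6·(k1+2k2+2k3+k4)
t=0.020: state=(0.638, 1.002)
t=0.040: state=(0.635, 1.003)
t=0.060: state=(0.633, 1.005)
continuing one RK4 step at a time; state shown every 50 steps (Δt=1):
t=1.000: state=(0.428, 1.067)
t=2.000: state=(-0.142, 1.085)
t=3.000: state=(-1.361, 0.994)
t=4.000: state=(-1.899, 0.793)
t=5.000: state=(-1.877, 0.592)
t=6.000: state=(-1.806, 0.415)
t=7.000: state=(-1.734, 0.263)
t=8.000: state=(-1.664, 0.134)
t=9.000: state=(-1.597, 0.024)
t=10.000: state=(-1.532, -0.068)
t=11.000: state=(-1.469, -0.144)
t=12.000: state=(-1.409, -0.206)
t=13.000: state=(-1.351, -0.255)
t=14.000: state=(-1.296, -0.294)
t=15.000: state=(-1.245, -0.322)
t=16.000: state=(-1.196, -0.342)
t=17.000: state=(-1.152, -0.355)
t=18.000: state=(-1.112, -0.361)
t=18.180: state=(-1.105, -0.362)
largest grid value and its neighbours: w(1.740)=1.08717, w(1.760)=1.08719, w(1.780)=1.08717
parabola through these three points peaks at t≈1.761 with w≈1.08719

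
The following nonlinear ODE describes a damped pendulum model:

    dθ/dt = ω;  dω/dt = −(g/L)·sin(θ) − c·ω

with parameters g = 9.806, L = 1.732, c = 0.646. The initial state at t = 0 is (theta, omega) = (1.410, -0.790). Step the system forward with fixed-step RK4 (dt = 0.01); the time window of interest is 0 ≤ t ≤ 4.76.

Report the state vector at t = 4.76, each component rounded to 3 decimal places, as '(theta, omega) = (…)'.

t=0.000: state=(1.410, -0.790)
step 1 (dt=0.01): k1=(-0.790, -5.078), k2=(-0.815, -5.058), k3=(-0.815, -5.058), k4=(-0.841, -5.038); state += dt/6·(k1+2k2+2k3+k4)
t=0.010: state=(1.402, -0.841)
t=0.020: state=(1.393, -0.891)
t=0.030: state=(1.384, -0.941)
continuing one RK4 step at a time; state shown every 20 steps (Δt=0.2):
t=0.200: state=(1.156, -1.714)
t=0.400: state=(0.742, -2.367)
t=0.600: state=(0.239, -2.574)
t=0.800: state=(-0.251, -2.244)
t=1.000: state=(-0.631, -1.506)
t=1.200: state=(-0.842, -0.598)
t=1.400: state=(-0.872, 0.288)
t=1.600: state=(-0.737, 1.026)
t=1.800: state=(-0.478, 1.511)
t=2.000: state=(-0.155, 1.656)
t=2.200: state=(0.160, 1.446)
t=2.400: state=(0.405, 0.964)
t=2.600: state=(0.537, 0.355)
t=2.800: state=(0.547, -0.246)
t=3.000: state=(0.447, -0.729)
t=3.200: state=(0.269, -1.015)
t=3.400: state=(0.057, -1.062)
t=3.600: state=(-0.141, -0.884)
t=3.800: state=(-0.286, -0.545)
t=4.000: state=(-0.354, -0.137)
t=4.200: state=(-0.342, 0.248)
t=4.400: state=(-0.261, 0.538)
t=4.600: state=(-0.137, 0.683)
t=4.760: state=(-0.026, 0.685)

(theta, omega) = (-0.026, 0.685)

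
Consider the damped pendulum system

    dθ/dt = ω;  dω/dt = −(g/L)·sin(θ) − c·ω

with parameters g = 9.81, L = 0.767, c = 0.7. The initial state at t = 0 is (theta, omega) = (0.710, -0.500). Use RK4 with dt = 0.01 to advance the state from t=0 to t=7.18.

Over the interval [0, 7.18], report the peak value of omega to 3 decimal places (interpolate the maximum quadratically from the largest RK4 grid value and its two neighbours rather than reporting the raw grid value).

max omega = 1.603

t=0.000: state=(0.710, -0.500)
step 1 (dt=0.01): k1=(-0.500, -7.987), k2=(-0.540, -7.935), k3=(-0.540, -7.933), k4=(-0.579, -7.879); state += dt/6·(k1+2k2+2k3+k4)
t=0.010: state=(0.705, -0.579)
t=0.020: state=(0.698, -0.658)
t=0.030: state=(0.691, -0.735)
continuing one RK4 step at a time; state shown every 25 steps (Δt=0.25):
t=0.250: state=(0.374, -1.991)
t=0.500: state=(-0.155, -1.963)
t=0.750: state=(-0.495, -0.623)
t=1.000: state=(-0.453, 0.897)
t=1.250: state=(-0.116, 1.600)
t=1.500: state=(0.245, 1.110)
t=1.750: state=(0.382, -0.045)
t=2.000: state=(0.241, -0.986)
t=2.250: state=(-0.041, -1.115)
t=2.500: state=(-0.250, -0.463)
t=2.750: state=(-0.255, 0.396)
t=3.000: state=(-0.086, 0.851)
t=3.250: state=(0.114, 0.652)
t=3.500: state=(0.205, 0.041)
t=3.750: state=(0.141, -0.500)
t=4.000: state=(-0.009, -0.614)
t=4.250: state=(-0.128, -0.289)
t=4.500: state=(-0.141, 0.181)
t=4.750: state=(-0.055, 0.452)
t=5.000: state=(0.055, 0.370)
t=5.250: state=(0.109, 0.048)
t=5.500: state=(0.081, -0.255)
t=5.750: state=(0.001, -0.335)
t=6.000: state=(-0.066, -0.173)
t=6.250: state=(-0.077, 0.082)
t=6.500: state=(-0.034, 0.240)
t=6.750: state=(0.026, 0.208)
t=7.000: state=(0.058, 0.039)
t=7.180: state=(0.053, -0.091)
largest grid value and its neighbours: omega(1.260)=1.60241, omega(1.270)=1.60298, omega(1.280)=1.60152
parabola through these three points peaks at t≈1.268 with omega≈1.60303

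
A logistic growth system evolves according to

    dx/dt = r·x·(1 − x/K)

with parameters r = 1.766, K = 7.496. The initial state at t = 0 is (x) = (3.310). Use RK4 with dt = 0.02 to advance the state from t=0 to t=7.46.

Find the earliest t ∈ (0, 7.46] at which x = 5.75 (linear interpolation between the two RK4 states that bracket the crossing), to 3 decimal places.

t=0.000: state=(3.310)
step 1 (dt=0.02): k1=(3.264), k2=(3.271), k3=(3.271), k4=(3.277); state += dt/6·(k1+2k2+2k3+k4)
t=0.020: state=(3.375)
t=0.040: state=(3.441)
t=0.060: state=(3.507)
continuing one RK4 step at a time; state shown every 25 steps (Δt=0.5):
t=0.500: state=(4.922)
t=0.800: state=(5.731)
next step: t=0.820: state=(5.779) — x has crossed 5.75
linear interpolation between t=0.800 (5.73136) and t=0.820 (5.77856) → t≈0.808

t = 0.808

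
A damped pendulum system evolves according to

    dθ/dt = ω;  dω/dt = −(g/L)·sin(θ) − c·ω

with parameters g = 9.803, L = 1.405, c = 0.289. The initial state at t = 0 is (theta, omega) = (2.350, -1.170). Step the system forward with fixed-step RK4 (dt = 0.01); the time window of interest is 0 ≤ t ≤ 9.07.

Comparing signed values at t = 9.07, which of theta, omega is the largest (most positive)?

largest component: omega

t=0.000: state=(2.350, -1.170)
step 1 (dt=0.01): k1=(-1.170, -4.626), k2=(-1.193, -4.648), k3=(-1.193, -4.648), k4=(-1.216, -4.671); state += dt/6·(k1+2k2+2k3+k4)
t=0.010: state=(2.338, -1.216)
t=0.020: state=(2.326, -1.263)
t=0.030: state=(2.313, -1.311)
continuing one RK4 step at a time; state shown every 50 steps (Δt=0.5):
t=0.500: state=(1.092, -3.947)
t=1.000: state=(-1.014, -3.372)
t=1.500: state=(-1.782, 0.246)
t=2.000: state=(-0.852, 3.308)
t=2.500: state=(0.879, 2.676)
t=3.000: state=(1.364, -0.753)
t=3.500: state=(0.289, -3.098)
t=4.000: state=(-0.989, -1.384)
t=4.500: state=(-0.898, 1.646)
t=5.000: state=(0.281, 2.406)
t=5.500: state=(0.937, -0.023)
t=6.000: state=(0.322, -2.103)
t=6.500: state=(-0.630, -1.179)
t=7.000: state=(-0.626, 1.134)
t=7.500: state=(0.201, 1.687)
t=8.000: state=(0.646, -0.100)
t=8.500: state=(0.168, -1.519)
t=9.000: state=(-0.473, -0.692)
t=9.070: state=(-0.513, -0.448)
compare at T: theta=-0.513, omega=-0.448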